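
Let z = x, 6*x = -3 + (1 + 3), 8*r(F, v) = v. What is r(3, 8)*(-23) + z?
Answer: -137/6 ≈ -22.833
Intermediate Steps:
r(F, v) = v/8
x = ⅙ (x = (-3 + (1 + 3))/6 = (-3 + 4)/6 = (⅙)*1 = ⅙ ≈ 0.16667)
z = ⅙ ≈ 0.16667
r(3, 8)*(-23) + z = ((⅛)*8)*(-23) + ⅙ = 1*(-23) + ⅙ = -23 + ⅙ = -137/6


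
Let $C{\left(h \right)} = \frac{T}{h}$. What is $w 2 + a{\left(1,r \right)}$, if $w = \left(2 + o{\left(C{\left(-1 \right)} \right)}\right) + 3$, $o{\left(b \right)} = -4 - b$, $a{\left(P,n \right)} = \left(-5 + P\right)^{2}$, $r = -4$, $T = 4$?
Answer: $26$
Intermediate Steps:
$C{\left(h \right)} = \frac{4}{h}$
$w = 5$ ($w = \left(2 - \left(4 + \frac{4}{-1}\right)\right) + 3 = \left(2 - \left(4 + 4 \left(-1\right)\right)\right) + 3 = \left(2 - 0\right) + 3 = \left(2 + \left(-4 + 4\right)\right) + 3 = \left(2 + 0\right) + 3 = 2 + 3 = 5$)
$w 2 + a{\left(1,r \right)} = 5 \cdot 2 + \left(-5 + 1\right)^{2} = 10 + \left(-4\right)^{2} = 10 + 16 = 26$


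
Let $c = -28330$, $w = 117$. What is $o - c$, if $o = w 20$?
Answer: $30670$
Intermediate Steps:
$o = 2340$ ($o = 117 \cdot 20 = 2340$)
$o - c = 2340 - -28330 = 2340 + 28330 = 30670$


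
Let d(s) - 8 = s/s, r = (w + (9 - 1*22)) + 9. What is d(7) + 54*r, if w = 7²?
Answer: 2439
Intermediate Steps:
w = 49
r = 45 (r = (49 + (9 - 1*22)) + 9 = (49 + (9 - 22)) + 9 = (49 - 13) + 9 = 36 + 9 = 45)
d(s) = 9 (d(s) = 8 + s/s = 8 + 1 = 9)
d(7) + 54*r = 9 + 54*45 = 9 + 2430 = 2439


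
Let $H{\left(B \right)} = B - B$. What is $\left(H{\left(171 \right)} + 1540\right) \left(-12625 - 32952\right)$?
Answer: $-70188580$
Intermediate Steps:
$H{\left(B \right)} = 0$
$\left(H{\left(171 \right)} + 1540\right) \left(-12625 - 32952\right) = \left(0 + 1540\right) \left(-12625 - 32952\right) = 1540 \left(-45577\right) = -70188580$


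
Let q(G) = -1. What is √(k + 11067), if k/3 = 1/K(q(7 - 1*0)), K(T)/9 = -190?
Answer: √3595667730/570 ≈ 105.20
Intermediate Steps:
K(T) = -1710 (K(T) = 9*(-190) = -1710)
k = -1/570 (k = 3/(-1710) = 3*(-1/1710) = -1/570 ≈ -0.0017544)
√(k + 11067) = √(-1/570 + 11067) = √(6308189/570) = √3595667730/570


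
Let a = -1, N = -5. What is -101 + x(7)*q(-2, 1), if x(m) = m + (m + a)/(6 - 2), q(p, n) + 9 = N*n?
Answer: -220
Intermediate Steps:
q(p, n) = -9 - 5*n
x(m) = -¼ + 5*m/4 (x(m) = m + (m - 1)/(6 - 2) = m + (-1 + m)/4 = m + (-1 + m)*(¼) = m + (-¼ + m/4) = -¼ + 5*m/4)
-101 + x(7)*q(-2, 1) = -101 + (-¼ + (5/4)*7)*(-9 - 5*1) = -101 + (-¼ + 35/4)*(-9 - 5) = -101 + (17/2)*(-14) = -101 - 119 = -220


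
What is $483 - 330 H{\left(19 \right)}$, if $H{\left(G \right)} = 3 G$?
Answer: $-18327$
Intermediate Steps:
$483 - 330 H{\left(19 \right)} = 483 - 330 \cdot 3 \cdot 19 = 483 - 18810 = -18327$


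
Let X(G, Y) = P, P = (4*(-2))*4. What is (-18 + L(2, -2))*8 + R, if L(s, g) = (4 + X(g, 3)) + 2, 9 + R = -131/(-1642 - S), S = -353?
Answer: -465198/1289 ≈ -360.90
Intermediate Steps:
P = -32 (P = -8*4 = -32)
X(G, Y) = -32
R = -11470/1289 (R = -9 - 131/(-1642 - 1*(-353)) = -9 - 131/(-1642 + 353) = -9 - 131/(-1289) = -9 - 131*(-1/1289) = -9 + 131/1289 = -11470/1289 ≈ -8.8984)
L(s, g) = -26 (L(s, g) = (4 - 32) + 2 = -28 + 2 = -26)
(-18 + L(2, -2))*8 + R = (-18 - 26)*8 - 11470/1289 = -44*8 - 11470/1289 = -352 - 11470/1289 = -465198/1289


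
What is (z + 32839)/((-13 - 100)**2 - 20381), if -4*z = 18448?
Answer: -28227/7612 ≈ -3.7082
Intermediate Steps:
z = -4612 (z = -1/4*18448 = -4612)
(z + 32839)/((-13 - 100)**2 - 20381) = (-4612 + 32839)/((-13 - 100)**2 - 20381) = 28227/((-113)**2 - 20381) = 28227/(12769 - 20381) = 28227/(-7612) = 28227*(-1/7612) = -28227/7612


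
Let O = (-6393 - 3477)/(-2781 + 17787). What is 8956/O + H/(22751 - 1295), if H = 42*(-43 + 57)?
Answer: -40049252723/2941260 ≈ -13616.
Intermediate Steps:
H = 588 (H = 42*14 = 588)
O = -1645/2501 (O = -9870/15006 = -9870*1/15006 = -1645/2501 ≈ -0.65774)
8956/O + H/(22751 - 1295) = 8956/(-1645/2501) + 588/(22751 - 1295) = 8956*(-2501/1645) + 588/21456 = -22398956/1645 + 588*(1/21456) = -22398956/1645 + 49/1788 = -40049252723/2941260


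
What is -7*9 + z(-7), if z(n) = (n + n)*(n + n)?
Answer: 133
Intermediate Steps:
z(n) = 4*n² (z(n) = (2*n)*(2*n) = 4*n²)
-7*9 + z(-7) = -7*9 + 4*(-7)² = -63 + 4*49 = -63 + 196 = 133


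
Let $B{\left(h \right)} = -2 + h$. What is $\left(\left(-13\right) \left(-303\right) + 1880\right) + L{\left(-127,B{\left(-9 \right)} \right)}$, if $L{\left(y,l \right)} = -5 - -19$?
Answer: $5833$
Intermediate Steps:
$L{\left(y,l \right)} = 14$ ($L{\left(y,l \right)} = -5 + 19 = 14$)
$\left(\left(-13\right) \left(-303\right) + 1880\right) + L{\left(-127,B{\left(-9 \right)} \right)} = \left(\left(-13\right) \left(-303\right) + 1880\right) + 14 = \left(3939 + 1880\right) + 14 = 5819 + 14 = 5833$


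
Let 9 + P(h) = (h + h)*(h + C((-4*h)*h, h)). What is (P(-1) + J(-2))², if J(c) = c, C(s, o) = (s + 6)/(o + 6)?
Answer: 2401/25 ≈ 96.040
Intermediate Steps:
C(s, o) = (6 + s)/(6 + o)
P(h) = -9 + 2*h*(h + (6 - 4*h²)/(6 + h)) (P(h) = -9 + (h + h)*(h + (6 + (-4*h)*h)/(6 + h)) = -9 + (2*h)*(h + (6 - 4*h²)/(6 + h)) = -9 + 2*h*(h + (6 - 4*h²)/(6 + h)))
(P(-1) + J(-2))² = (3*(-18 - 1 - 2*(-1)³ + 4*(-1)²)/(6 - 1) - 2)² = (3*(-18 - 1 - 2*(-1) + 4*1)/5 - 2)² = (3*(⅕)*(-18 - 1 + 2 + 4) - 2)² = (3*(⅕)*(-13) - 2)² = (-39/5 - 2)² = (-49/5)² = 2401/25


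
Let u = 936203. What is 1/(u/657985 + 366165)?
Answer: 657985/240932013728 ≈ 2.7310e-6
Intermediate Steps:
1/(u/657985 + 366165) = 1/(936203/657985 + 366165) = 1/(240932013728/657985) = 657985/240932013728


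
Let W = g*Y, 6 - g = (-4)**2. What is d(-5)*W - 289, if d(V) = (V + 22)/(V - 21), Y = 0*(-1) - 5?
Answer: -4182/13 ≈ -321.69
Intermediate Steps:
Y = -5 (Y = 0 - 5 = -5)
g = -10 (g = 6 - 1*(-4)**2 = 6 - 1*16 = 6 - 16 = -10)
d(V) = (22 + V)/(-21 + V)
W = 50 (W = -10*(-5) = 50)
d(-5)*W - 289 = ((22 - 5)/(-21 - 5))*50 - 289 = (17/(-26))*50 - 289 = -1/26*17*50 - 289 = -17/26*50 - 289 = -425/13 - 289 = -4182/13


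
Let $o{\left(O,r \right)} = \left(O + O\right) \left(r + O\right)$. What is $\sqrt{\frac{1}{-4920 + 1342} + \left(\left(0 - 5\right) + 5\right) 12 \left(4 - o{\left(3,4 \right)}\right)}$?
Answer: $\frac{i \sqrt{3578}}{3578} \approx 0.016718 i$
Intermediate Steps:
$o{\left(O,r \right)} = 2 O \left(O + r\right)$
$\sqrt{\frac{1}{-4920 + 1342} + \left(\left(0 - 5\right) + 5\right) 12 \left(4 - o{\left(3,4 \right)}\right)} = \sqrt{\frac{1}{-4920 + 1342} + \left(\left(0 - 5\right) + 5\right) 12 \left(4 - 2 \cdot 3 \left(3 + 4\right)\right)} = \sqrt{\frac{1}{-3578} + \left(-5 + 5\right) 12 \left(4 - 2 \cdot 3 \cdot 7\right)} = \sqrt{- \frac{1}{3578} + 0 \cdot 12 \left(4 - 42\right)} = \sqrt{- \frac{1}{3578} + 0 \left(4 - 42\right)} = \sqrt{- \frac{1}{3578} + 0 \left(-38\right)} = \sqrt{- \frac{1}{3578} + 0} = \sqrt{- \frac{1}{3578}} = \frac{i \sqrt{3578}}{3578}$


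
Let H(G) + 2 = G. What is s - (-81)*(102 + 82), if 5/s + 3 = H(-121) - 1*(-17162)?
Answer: 253904549/17036 ≈ 14904.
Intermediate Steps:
H(G) = -2 + G
s = 5/17036 (s = 5/(-3 + ((-2 - 121) - 1*(-17162))) = 5/(-3 + (-123 + 17162)) = 5/(-3 + 17039) = 5/17036 ≈ 0.00029350)
s - (-81)*(102 + 82) = 5/17036 - (-81)*(102 + 82) = 5/17036 - (-81)*184 = 5/17036 - 1*(-14904) = 5/17036 + 14904 = 253904549/17036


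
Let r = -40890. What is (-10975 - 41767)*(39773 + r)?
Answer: 58912814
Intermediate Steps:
(-10975 - 41767)*(39773 + r) = (-10975 - 41767)*(39773 - 40890) = -52742*(-1117) = 58912814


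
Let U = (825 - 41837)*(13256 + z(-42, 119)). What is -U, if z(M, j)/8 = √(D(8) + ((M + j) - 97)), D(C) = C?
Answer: 543655072 + 656192*I*√3 ≈ 5.4365e+8 + 1.1366e+6*I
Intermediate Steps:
z(M, j) = 8*√(-89 + M + j) (z(M, j) = 8*√(8 + ((M + j) - 97)) = 8*√(8 + (-97 + M + j)) = 8*√(-89 + M + j))
U = -543655072 - 656192*I*√3 (U = (825 - 41837)*(13256 + 8*√(-89 - 42 + 119)) = -41012*(13256 + 8*√(-12)) = -41012*(13256 + 8*(2*I*√3)) = -41012*(13256 + 16*I*√3) = -543655072 - 656192*I*√3 ≈ -5.4365e+8 - 1.1366e+6*I)
-U = -(-543655072 - 656192*I*√3) = 543655072 + 656192*I*√3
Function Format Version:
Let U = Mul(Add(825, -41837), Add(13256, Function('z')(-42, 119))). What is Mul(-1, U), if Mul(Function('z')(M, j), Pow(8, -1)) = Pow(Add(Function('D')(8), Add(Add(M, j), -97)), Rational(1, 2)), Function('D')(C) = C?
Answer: Add(543655072, Mul(656192, I, Pow(3, Rational(1, 2)))) ≈ Add(5.4365e+8, Mul(1.1366e+6, I))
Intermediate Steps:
Function('z')(M, j) = Mul(8, Pow(Add(-89, M, j), Rational(1, 2))) (Function('z')(M, j) = Mul(8, Pow(Add(8, Add(Add(M, j), -97)), Rational(1, 2))) = Mul(8, Pow(Add(8, Add(-97, M, j)), Rational(1, 2))) = Mul(8, Pow(Add(-89, M, j), Rational(1, 2))))
U = Add(-543655072, Mul(-656192, I, Pow(3, Rational(1, 2)))) (U = Mul(Add(825, -41837), Add(13256, Mul(8, Pow(Add(-89, -42, 119), Rational(1, 2))))) = Mul(-41012, Add(13256, Mul(8, Pow(-12, Rational(1, 2))))) = Mul(-41012, Add(13256, Mul(8, Mul(2, I, Pow(3, Rational(1, 2)))))) = Mul(-41012, Add(13256, Mul(16, I, Pow(3, Rational(1, 2))))) = Add(-543655072, Mul(-656192, I, Pow(3, Rational(1, 2)))) ≈ Add(-5.4365e+8, Mul(-1.1366e+6, I)))
Mul(-1, U) = Mul(-1, Add(-543655072, Mul(-656192, I, Pow(3, Rational(1, 2))))) = Add(543655072, Mul(656192, I, Pow(3, Rational(1, 2))))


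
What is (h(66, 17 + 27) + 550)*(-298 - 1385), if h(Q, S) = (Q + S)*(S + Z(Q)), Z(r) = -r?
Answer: 3147210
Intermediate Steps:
h(Q, S) = (Q + S)*(S - Q)
(h(66, 17 + 27) + 550)*(-298 - 1385) = (((17 + 27)² - 1*66²) + 550)*(-298 - 1385) = ((44² - 1*4356) + 550)*(-1683) = ((1936 - 4356) + 550)*(-1683) = (-2420 + 550)*(-1683) = -1870*(-1683) = 3147210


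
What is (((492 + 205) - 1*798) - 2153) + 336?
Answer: -1918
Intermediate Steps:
(((492 + 205) - 1*798) - 2153) + 336 = ((697 - 798) - 2153) + 336 = (-101 - 2153) + 336 = -2254 + 336 = -1918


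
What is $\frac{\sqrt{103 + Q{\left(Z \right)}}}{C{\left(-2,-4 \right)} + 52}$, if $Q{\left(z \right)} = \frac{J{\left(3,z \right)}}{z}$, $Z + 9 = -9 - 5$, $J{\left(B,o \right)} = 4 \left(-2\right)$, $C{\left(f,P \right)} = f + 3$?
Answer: $\frac{\sqrt{54671}}{1219} \approx 0.19181$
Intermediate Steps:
$C{\left(f,P \right)} = 3 + f$
$J{\left(B,o \right)} = -8$
$Z = -23$ ($Z = -9 - 14 = -23$)
$Q{\left(z \right)} = - \frac{8}{z}$
$\frac{\sqrt{103 + Q{\left(Z \right)}}}{C{\left(-2,-4 \right)} + 52} = \frac{\sqrt{103 - \frac{8}{-23}}}{\left(3 - 2\right) + 52} = \frac{\sqrt{103 - - \frac{8}{23}}}{1 + 52} = \frac{\sqrt{103 + \frac{8}{23}}}{53} = \sqrt{\frac{2377}{23}} \cdot \frac{1}{53} = \frac{\sqrt{54671}}{23} \cdot \frac{1}{53} = \frac{\sqrt{54671}}{1219}$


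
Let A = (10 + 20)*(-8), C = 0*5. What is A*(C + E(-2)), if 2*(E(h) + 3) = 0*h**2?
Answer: 720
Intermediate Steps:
E(h) = -3 (E(h) = -3 + (0*h**2)/2 = -3 + (1/2)*0 = -3 + 0 = -3)
C = 0
A = -240 (A = 30*(-8) = -240)
A*(C + E(-2)) = -240*(0 - 3) = -240*(-3) = 720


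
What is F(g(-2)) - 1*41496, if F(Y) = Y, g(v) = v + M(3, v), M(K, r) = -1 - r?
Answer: -41497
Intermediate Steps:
g(v) = -1 (g(v) = v + (-1 - v) = -1)
F(g(-2)) - 1*41496 = -1 - 1*41496 = -1 - 41496 = -41497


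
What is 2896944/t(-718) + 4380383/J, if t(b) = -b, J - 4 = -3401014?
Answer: 4924695199223/1220962590 ≈ 4033.5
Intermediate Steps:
J = -3401010 (J = 4 - 3401014 = -3401010)
2896944/t(-718) + 4380383/J = 2896944/((-1*(-718))) + 4380383/(-3401010) = 2896944/718 + 4380383*(-1/3401010) = 2896944*(1/718) - 4380383/3401010 = 1448472/359 - 4380383/3401010 = 4924695199223/1220962590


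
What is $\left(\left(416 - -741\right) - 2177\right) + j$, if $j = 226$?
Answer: $-794$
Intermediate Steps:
$\left(\left(416 - -741\right) - 2177\right) + j = \left(\left(416 - -741\right) - 2177\right) + 226 = \left(\left(416 + 741\right) - 2177\right) + 226 = \left(1157 - 2177\right) + 226 = -1020 + 226 = -794$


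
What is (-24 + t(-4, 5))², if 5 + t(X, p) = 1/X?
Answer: 13689/16 ≈ 855.56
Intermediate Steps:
t(X, p) = -5 + 1/X
(-24 + t(-4, 5))² = (-24 + (-5 + 1/(-4)))² = (-24 + (-5 - ¼))² = (-24 - 21/4)² = (-117/4)² = 13689/16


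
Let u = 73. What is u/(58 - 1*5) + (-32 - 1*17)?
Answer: -2524/53 ≈ -47.623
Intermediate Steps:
u/(58 - 1*5) + (-32 - 1*17) = 73/(58 - 1*5) + (-32 - 1*17) = 73/(58 - 5) + (-32 - 17) = 73/53 - 49 = -2524/53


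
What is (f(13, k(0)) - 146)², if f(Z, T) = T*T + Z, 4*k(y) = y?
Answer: 17689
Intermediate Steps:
k(y) = y/4
f(Z, T) = Z + T² (f(Z, T) = T² + Z = Z + T²)
(f(13, k(0)) - 146)² = ((13 + ((¼)*0)²) - 146)² = ((13 + 0²) - 146)² = ((13 + 0) - 146)² = (13 - 146)² = (-133)² = 17689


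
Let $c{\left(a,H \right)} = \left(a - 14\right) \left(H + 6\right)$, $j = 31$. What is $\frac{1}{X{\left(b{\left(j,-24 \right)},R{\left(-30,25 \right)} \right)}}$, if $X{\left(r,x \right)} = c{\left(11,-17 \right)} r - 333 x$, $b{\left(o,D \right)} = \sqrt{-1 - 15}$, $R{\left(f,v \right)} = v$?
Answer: $- \frac{925}{7702561} - \frac{44 i}{23107683} \approx -0.00012009 - 1.9041 \cdot 10^{-6} i$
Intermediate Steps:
$c{\left(a,H \right)} = \left(-14 + a\right) \left(6 + H\right)$
$b{\left(o,D \right)} = 4 i$ ($b{\left(o,D \right)} = \sqrt{-16} = 4 i$)
$X{\left(r,x \right)} = - 333 x + 33 r$ ($X{\left(r,x \right)} = \left(-84 - -238 + 6 \cdot 11 - 187\right) r - 333 x = \left(-84 + 238 + 66 - 187\right) r - 333 x = 33 r - 333 x = - 333 x + 33 r$)
$\frac{1}{X{\left(b{\left(j,-24 \right)},R{\left(-30,25 \right)} \right)}} = \frac{1}{\left(-333\right) 25 + 33 \cdot 4 i} = \frac{1}{-8325 + 132 i} = \frac{-8325 - 132 i}{69323049}$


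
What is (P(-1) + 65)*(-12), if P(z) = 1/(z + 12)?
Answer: -8592/11 ≈ -781.09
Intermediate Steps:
P(z) = 1/(12 + z)
(P(-1) + 65)*(-12) = (1/(12 - 1) + 65)*(-12) = (1/11 + 65)*(-12) = (716/11)*(-12) = -8592/11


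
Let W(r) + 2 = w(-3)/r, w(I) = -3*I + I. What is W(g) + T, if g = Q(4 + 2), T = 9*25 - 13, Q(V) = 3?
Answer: 212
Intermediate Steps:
T = 212 (T = 225 - 13 = 212)
g = 3
w(I) = -2*I
W(r) = -2 + 6/r (W(r) = -2 + (-2*(-3))/r = -2 + 6/r)
W(g) + T = (-2 + 6/3) + 212 = (-2 + 6*(1/3)) + 212 = (-2 + 2) + 212 = 0 + 212 = 212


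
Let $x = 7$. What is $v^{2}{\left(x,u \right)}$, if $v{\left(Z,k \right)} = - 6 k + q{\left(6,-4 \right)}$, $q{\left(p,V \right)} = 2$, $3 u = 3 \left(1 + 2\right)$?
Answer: $256$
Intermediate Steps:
$u = 3$ ($u = \frac{3 \left(1 + 2\right)}{3} = \frac{3 \cdot 3}{3} = \frac{1}{3} \cdot 9 = 3$)
$v{\left(Z,k \right)} = 2 - 6 k$ ($v{\left(Z,k \right)} = - 6 k + 2 = 2 - 6 k$)
$v^{2}{\left(x,u \right)} = \left(2 - 18\right)^{2} = \left(-16\right)^{2} = 256$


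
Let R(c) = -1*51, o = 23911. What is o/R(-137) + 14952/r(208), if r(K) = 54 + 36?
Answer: -77191/255 ≈ -302.71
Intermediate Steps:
r(K) = 90
R(c) = -51
o/R(-137) + 14952/r(208) = 23911/(-51) + 14952/90 = 23911*(-1/51) + 14952*(1/90) = -23911/51 + 2492/15 = -77191/255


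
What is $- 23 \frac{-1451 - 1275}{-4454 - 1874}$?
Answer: $- \frac{31349}{3164} \approx -9.908$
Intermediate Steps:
$- 23 \frac{-1451 - 1275}{-4454 - 1874} = - 23 \left(- \frac{2726}{-6328}\right) = - 23 \left(\left(-2726\right) \left(- \frac{1}{6328}\right)\right) = \left(-23\right) \frac{1363}{3164} = - \frac{31349}{3164}$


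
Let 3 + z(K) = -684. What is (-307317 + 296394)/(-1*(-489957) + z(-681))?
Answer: -3641/163090 ≈ -0.022325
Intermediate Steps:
z(K) = -687 (z(K) = -3 - 684 = -687)
(-307317 + 296394)/(-1*(-489957) + z(-681)) = (-307317 + 296394)/(-1*(-489957) - 687) = -10923/(489957 - 687) = -10923/489270 = -10923*1/489270 = -3641/163090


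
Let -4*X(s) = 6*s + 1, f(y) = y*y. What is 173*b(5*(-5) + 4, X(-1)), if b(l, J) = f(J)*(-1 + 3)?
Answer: 4325/8 ≈ 540.63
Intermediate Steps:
f(y) = y²
X(s) = -¼ - 3*s/2 (X(s) = -(6*s + 1)/4 = -(1 + 6*s)/4 = -¼ - 3*s/2)
b(l, J) = 2*J² (b(l, J) = J²*(-1 + 3) = J²*2 = 2*J²)
173*b(5*(-5) + 4, X(-1)) = 173*(2*(-¼ - 3/2*(-1))²) = 173*(2*(-¼ + 3/2)²) = 173*(2*(5/4)²) = 173*(2*(25/16)) = 173*(25/8) = 4325/8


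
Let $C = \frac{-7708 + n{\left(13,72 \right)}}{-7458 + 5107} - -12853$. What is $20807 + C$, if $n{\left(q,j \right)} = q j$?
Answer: $\frac{79141432}{2351} \approx 33663.0$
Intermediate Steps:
$n{\left(q,j \right)} = j q$
$C = \frac{30224175}{2351}$ ($C = \frac{-7708 + 72 \cdot 13}{-7458 + 5107} - -12853 = \frac{-7708 + 936}{-2351} + 12853 = \left(-6772\right) \left(- \frac{1}{2351}\right) + 12853 = \frac{6772}{2351} + 12853 = \frac{30224175}{2351} \approx 12856.0$)
$20807 + C = 20807 + \frac{30224175}{2351} = \frac{79141432}{2351}$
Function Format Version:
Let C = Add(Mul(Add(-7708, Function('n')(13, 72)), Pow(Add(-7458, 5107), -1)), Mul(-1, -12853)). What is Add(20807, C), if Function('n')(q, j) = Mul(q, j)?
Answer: Rational(79141432, 2351) ≈ 33663.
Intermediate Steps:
Function('n')(q, j) = Mul(j, q)
C = Rational(30224175, 2351) (C = Add(Mul(Add(-7708, Mul(72, 13)), Pow(Add(-7458, 5107), -1)), Mul(-1, -12853)) = Add(Mul(Add(-7708, 936), Pow(-2351, -1)), 12853) = Add(Mul(-6772, Rational(-1, 2351)), 12853) = Add(Rational(6772, 2351), 12853) = Rational(30224175, 2351) ≈ 12856.)
Add(20807, C) = Add(20807, Rational(30224175, 2351)) = Rational(79141432, 2351)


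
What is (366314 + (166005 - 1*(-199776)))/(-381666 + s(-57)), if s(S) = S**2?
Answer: -56315/29109 ≈ -1.9346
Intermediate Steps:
(366314 + (166005 - 1*(-199776)))/(-381666 + s(-57)) = (366314 + (166005 - 1*(-199776)))/(-381666 + (-57)**2) = (366314 + (166005 + 199776))/(-381666 + 3249) = (366314 + 365781)/(-378417) = 732095*(-1/378417) = -56315/29109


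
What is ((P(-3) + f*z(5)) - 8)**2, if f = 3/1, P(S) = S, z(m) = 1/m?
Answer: 2704/25 ≈ 108.16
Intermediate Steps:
f = 3 (f = 3*1 = 3)
((P(-3) + f*z(5)) - 8)**2 = ((-3 + 3/5) - 8)**2 = (-12/5 - 8)**2 = (-52/5)**2 = 2704/25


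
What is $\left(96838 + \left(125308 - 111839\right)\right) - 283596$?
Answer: $-173289$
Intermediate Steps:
$\left(96838 + \left(125308 - 111839\right)\right) - 283596 = \left(96838 + 13469\right) - 283596 = 110307 - 283596 = -173289$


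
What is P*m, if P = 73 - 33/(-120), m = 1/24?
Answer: 977/320 ≈ 3.0531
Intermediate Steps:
m = 1/24 ≈ 0.041667
P = 2931/40 (P = 73 - 33*(-1)/120 = 73 - 1*(-11/40) = 73 + 11/40 = 2931/40 ≈ 73.275)
P*m = (2931/40)*(1/24) = 977/320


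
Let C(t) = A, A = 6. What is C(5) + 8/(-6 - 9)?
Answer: 82/15 ≈ 5.4667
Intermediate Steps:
C(t) = 6
C(5) + 8/(-6 - 9) = 6 + 8/(-6 - 9) = 6 + 8/(-15) = 6 + 8*(-1/15) = 6 - 8/15 = 82/15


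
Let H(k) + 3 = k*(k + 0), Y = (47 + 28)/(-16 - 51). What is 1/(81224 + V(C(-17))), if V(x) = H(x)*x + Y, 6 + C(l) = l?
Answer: 67/4631367 ≈ 1.4467e-5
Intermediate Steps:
C(l) = -6 + l
Y = -75/67 (Y = 75/(-67) = 75*(-1/67) = -75/67 ≈ -1.1194)
H(k) = -3 + k² (H(k) = -3 + k*(k + 0) = -3 + k*k = -3 + k²)
V(x) = -75/67 + x*(-3 + x²) (V(x) = (-3 + x²)*x - 75/67 = x*(-3 + x²) - 75/67 = -75/67 + x*(-3 + x²))
1/(81224 + V(C(-17))) = 1/(81224 + (-75/67 + (-6 - 17)³ - 3*(-6 - 17))) = 1/(81224 + (-75/67 + (-23)³ - 3*(-23))) = 1/(81224 + (-75/67 - 12167 + 69)) = 1/(81224 - 810641/67) = 1/(4631367/67) = 67/4631367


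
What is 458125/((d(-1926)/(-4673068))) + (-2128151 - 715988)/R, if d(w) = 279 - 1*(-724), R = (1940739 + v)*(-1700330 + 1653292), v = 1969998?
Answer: -393816175946571285493583/184505106747018 ≈ -2.1344e+9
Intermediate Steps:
R = -183953247006 (R = (1940739 + 1969998)*(-1700330 + 1653292) = 3910737*(-47038) = -183953247006)
d(w) = 1003 (d(w) = 279 + 724 = 1003)
458125/((d(-1926)/(-4673068))) + (-2128151 - 715988)/R = 458125/((1003/(-4673068))) + (-2128151 - 715988)/(-183953247006) = 458125/((1003*(-1/4673068))) - 2844139*(-1/183953247006) = 458125/(-1003/4673068) + 2844139/183953247006 = 458125*(-4673068/1003) + 2844139/183953247006 = -2140849277500/1003 + 2844139/183953247006 = -393816175946571285493583/184505106747018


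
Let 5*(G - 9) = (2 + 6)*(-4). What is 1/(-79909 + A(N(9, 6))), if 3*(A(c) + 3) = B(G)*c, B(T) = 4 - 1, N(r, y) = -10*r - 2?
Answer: -1/80004 ≈ -1.2499e-5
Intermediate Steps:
N(r, y) = -2 - 10*r
G = 13/5 (G = 9 + ((2 + 6)*(-4))/5 = 9 + (8*(-4))/5 = 9 + (⅕)*(-32) = 9 - 32/5 = 13/5 ≈ 2.6000)
B(T) = 3
A(c) = -3 + c (A(c) = -3 + (3*c)/3 = -3 + c)
1/(-79909 + A(N(9, 6))) = 1/(-79909 + (-3 + (-2 - 10*9))) = 1/(-79909 + (-3 + (-2 - 90))) = 1/(-79909 + (-3 - 92)) = 1/(-79909 - 95) = 1/(-80004) = -1/80004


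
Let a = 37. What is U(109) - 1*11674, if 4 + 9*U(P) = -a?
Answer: -105107/9 ≈ -11679.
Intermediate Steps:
U(P) = -41/9 (U(P) = -4/9 + (-1*37)/9 = -4/9 + (1/9)*(-37) = -4/9 - 37/9 = -41/9)
U(109) - 1*11674 = -41/9 - 1*11674 = -41/9 - 11674 = -105107/9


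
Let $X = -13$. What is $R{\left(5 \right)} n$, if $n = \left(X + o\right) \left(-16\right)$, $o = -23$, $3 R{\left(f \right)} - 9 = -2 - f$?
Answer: $384$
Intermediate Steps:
$R{\left(f \right)} = \frac{7}{3} - \frac{f}{3}$ ($R{\left(f \right)} = 3 + \frac{-2 - f}{3} = 3 - \left(\frac{2}{3} + \frac{f}{3}\right) = \frac{7}{3} - \frac{f}{3}$)
$n = 576$ ($n = \left(-13 - 23\right) \left(-16\right) = \left(-36\right) \left(-16\right) = 576$)
$R{\left(5 \right)} n = \left(\frac{7}{3} - \frac{5}{3}\right) 576 = \frac{2}{3} \cdot 576 = 384$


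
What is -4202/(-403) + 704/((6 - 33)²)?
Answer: 3346970/293787 ≈ 11.393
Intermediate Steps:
-4202/(-403) + 704/((6 - 33)²) = -4202*(-1/403) + 704/((-27)²) = 4202/403 + 704/729 = 3346970/293787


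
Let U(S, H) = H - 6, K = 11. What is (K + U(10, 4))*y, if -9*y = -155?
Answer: 155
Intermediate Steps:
U(S, H) = -6 + H
y = 155/9 (y = -⅑*(-155) = 155/9 ≈ 17.222)
(K + U(10, 4))*y = (11 + (-6 + 4))*(155/9) = (11 - 2)*(155/9) = 9*(155/9) = 155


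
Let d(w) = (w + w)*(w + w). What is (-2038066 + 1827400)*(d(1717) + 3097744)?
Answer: -3136837806600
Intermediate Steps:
d(w) = 4*w**2 (d(w) = (2*w)*(2*w) = 4*w**2)
(-2038066 + 1827400)*(d(1717) + 3097744) = (-2038066 + 1827400)*(4*1717**2 + 3097744) = -210666*(4*2948089 + 3097744) = -210666*(11792356 + 3097744) = -210666*14890100 = -3136837806600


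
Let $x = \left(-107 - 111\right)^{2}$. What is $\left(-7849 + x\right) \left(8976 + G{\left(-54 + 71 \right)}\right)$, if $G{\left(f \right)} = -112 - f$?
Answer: $351004725$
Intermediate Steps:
$x = 47524$ ($x = \left(-218\right)^{2} = 47524$)
$\left(-7849 + x\right) \left(8976 + G{\left(-54 + 71 \right)}\right) = \left(-7849 + 47524\right) \left(8976 - 129\right) = 39675 \left(8976 - 129\right) = 39675 \cdot 8847 = 351004725$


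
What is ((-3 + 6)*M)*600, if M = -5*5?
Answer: -45000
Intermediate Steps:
M = -25
((-3 + 6)*M)*600 = ((-3 + 6)*(-25))*600 = (3*(-25))*600 = -75*600 = -45000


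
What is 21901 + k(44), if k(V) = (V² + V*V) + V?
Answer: 25817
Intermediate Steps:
k(V) = V + 2*V² (k(V) = (V² + V²) + V = 2*V² + V = V + 2*V²)
21901 + k(44) = 21901 + 44*(1 + 2*44) = 21901 + 44*(1 + 88) = 21901 + 44*89 = 21901 + 3916 = 25817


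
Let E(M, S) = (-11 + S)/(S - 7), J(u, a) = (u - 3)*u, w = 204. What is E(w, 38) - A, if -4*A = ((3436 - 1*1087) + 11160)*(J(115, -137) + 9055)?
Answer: 9185917473/124 ≈ 7.4080e+7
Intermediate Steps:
J(u, a) = u*(-3 + u) (J(u, a) = (-3 + u)*u = u*(-3 + u))
E(M, S) = (-11 + S)/(-7 + S)
A = -296319915/4 (A = -((3436 - 1*1087) + 11160)*(115*(-3 + 115) + 9055)/4 = -((3436 - 1087) + 11160)*(115*112 + 9055)/4 = -(2349 + 11160)*(12880 + 9055)/4 = -13509*21935/4 = -1/4*296319915 = -296319915/4 ≈ -7.4080e+7)
E(w, 38) - A = (-11 + 38)/(-7 + 38) - 1*(-296319915/4) = 27/31 + 296319915/4 = 9185917473/124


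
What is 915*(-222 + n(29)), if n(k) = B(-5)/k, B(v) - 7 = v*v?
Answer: -5861490/29 ≈ -2.0212e+5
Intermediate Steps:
B(v) = 7 + v**2 (B(v) = 7 + v*v = 7 + v**2)
n(k) = 32/k (n(k) = (7 + (-5)**2)/k = (7 + 25)/k = 32/k)
915*(-222 + n(29)) = 915*(-222 + 32/29) = 915*(-6406/29) = -5861490/29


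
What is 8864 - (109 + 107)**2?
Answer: -37792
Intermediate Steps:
8864 - (109 + 107)**2 = 8864 - 1*216**2 = 8864 - 1*46656 = 8864 - 46656 = -37792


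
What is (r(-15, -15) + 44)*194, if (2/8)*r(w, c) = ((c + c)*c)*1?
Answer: 357736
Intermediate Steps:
r(w, c) = 8*c**2 (r(w, c) = 4*(((c + c)*c)*1) = 4*(((2*c)*c)*1) = 4*((2*c**2)*1) = 4*(2*c**2) = 8*c**2)
(r(-15, -15) + 44)*194 = (8*(-15)**2 + 44)*194 = (8*225 + 44)*194 = (1800 + 44)*194 = 1844*194 = 357736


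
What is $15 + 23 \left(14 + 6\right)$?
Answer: $475$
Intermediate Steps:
$15 + 23 \left(14 + 6\right) = 15 + 23 \cdot 20 = 15 + 460 = 475$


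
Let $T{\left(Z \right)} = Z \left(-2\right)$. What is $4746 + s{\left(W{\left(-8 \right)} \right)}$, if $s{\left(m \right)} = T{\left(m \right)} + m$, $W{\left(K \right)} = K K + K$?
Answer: $4690$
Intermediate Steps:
$T{\left(Z \right)} = - 2 Z$
$W{\left(K \right)} = K + K^{2}$ ($W{\left(K \right)} = K^{2} + K = K + K^{2}$)
$s{\left(m \right)} = - m$ ($s{\left(m \right)} = - 2 m + m = - m$)
$4746 + s{\left(W{\left(-8 \right)} \right)} = 4746 - - 8 \left(1 - 8\right) = 4746 - \left(-8\right) \left(-7\right) = 4746 - 56 = 4690$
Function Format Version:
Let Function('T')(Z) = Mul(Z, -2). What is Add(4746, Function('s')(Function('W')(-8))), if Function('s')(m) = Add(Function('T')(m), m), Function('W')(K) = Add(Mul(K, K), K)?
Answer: 4690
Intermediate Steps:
Function('T')(Z) = Mul(-2, Z)
Function('W')(K) = Add(K, Pow(K, 2)) (Function('W')(K) = Add(Pow(K, 2), K) = Add(K, Pow(K, 2)))
Function('s')(m) = Mul(-1, m) (Function('s')(m) = Add(Mul(-2, m), m) = Mul(-1, m))
Add(4746, Function('s')(Function('W')(-8))) = Add(4746, Mul(-1, Mul(-8, Add(1, -8)))) = Add(4746, Mul(-1, Mul(-8, -7))) = Add(4746, Mul(-1, 56)) = Add(4746, -56) = 4690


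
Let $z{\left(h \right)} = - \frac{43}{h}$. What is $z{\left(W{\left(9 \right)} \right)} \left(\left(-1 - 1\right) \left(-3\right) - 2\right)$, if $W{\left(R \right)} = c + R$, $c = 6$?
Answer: $- \frac{172}{15} \approx -11.467$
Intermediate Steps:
$W{\left(R \right)} = 6 + R$
$z{\left(h \right)} = - \frac{43}{h}$
$z{\left(W{\left(9 \right)} \right)} \left(\left(-1 - 1\right) \left(-3\right) - 2\right) = - \frac{43}{6 + 9} \left(\left(-1 - 1\right) \left(-3\right) - 2\right) = - \frac{43}{15} \left(\left(-2\right) \left(-3\right) - 2\right) = \left(-43\right) \frac{1}{15} \left(6 - 2\right) = \left(- \frac{43}{15}\right) 4 = - \frac{172}{15}$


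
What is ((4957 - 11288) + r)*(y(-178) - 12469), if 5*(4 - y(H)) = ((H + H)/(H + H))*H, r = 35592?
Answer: -1818483367/5 ≈ -3.6370e+8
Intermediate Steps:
y(H) = 4 - H/5 (y(H) = 4 - (H + H)/(H + H)*H/5 = 4 - (2*H)/((2*H))*H/5 = 4 - (2*H)*(1/(2*H))*H/5 = 4 - H/5)
((4957 - 11288) + r)*(y(-178) - 12469) = ((4957 - 11288) + 35592)*((4 - ⅕*(-178)) - 12469) = (-6331 + 35592)*((4 + 178/5) - 12469) = 29261*(198/5 - 12469) = 29261*(-62147/5) = -1818483367/5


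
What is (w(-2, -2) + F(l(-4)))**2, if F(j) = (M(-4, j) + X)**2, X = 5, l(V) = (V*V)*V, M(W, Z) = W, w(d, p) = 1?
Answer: 4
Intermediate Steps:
l(V) = V**3 (l(V) = V**2*V = V**3)
F(j) = 1 (F(j) = (-4 + 5)**2 = 1**2 = 1)
(w(-2, -2) + F(l(-4)))**2 = (1 + 1)**2 = 2**2 = 4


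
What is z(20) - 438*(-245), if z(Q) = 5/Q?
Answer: 429241/4 ≈ 1.0731e+5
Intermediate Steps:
z(20) - 438*(-245) = 5/20 - 438*(-245) = 5*(1/20) + 107310 = ¼ + 107310 = 429241/4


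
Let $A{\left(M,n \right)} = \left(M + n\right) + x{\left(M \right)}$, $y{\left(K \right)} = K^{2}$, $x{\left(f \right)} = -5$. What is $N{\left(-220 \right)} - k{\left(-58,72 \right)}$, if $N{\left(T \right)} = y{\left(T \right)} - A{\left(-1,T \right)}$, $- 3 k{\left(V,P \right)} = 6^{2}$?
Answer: $48638$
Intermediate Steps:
$k{\left(V,P \right)} = -12$ ($k{\left(V,P \right)} = - \frac{6^{2}}{3} = \left(- \frac{1}{3}\right) 36 = -12$)
$A{\left(M,n \right)} = -5 + M + n$ ($A{\left(M,n \right)} = \left(M + n\right) - 5 = -5 + M + n$)
$N{\left(T \right)} = 6 + T^{2} - T$ ($N{\left(T \right)} = T^{2} - \left(-5 - 1 + T\right) = T^{2} - \left(-6 + T\right) = 6 + T^{2} - T$)
$N{\left(-220 \right)} - k{\left(-58,72 \right)} = \left(6 + \left(-220\right)^{2} - -220\right) - -12 = \left(6 + 48400 + 220\right) + 12 = 48626 + 12 = 48638$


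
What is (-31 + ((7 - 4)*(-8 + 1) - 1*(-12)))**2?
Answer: 1600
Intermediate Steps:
(-31 + ((7 - 4)*(-8 + 1) - 1*(-12)))**2 = (-31 + (3*(-7) + 12))**2 = (-31 + (-21 + 12))**2 = (-31 - 9)**2 = (-40)**2 = 1600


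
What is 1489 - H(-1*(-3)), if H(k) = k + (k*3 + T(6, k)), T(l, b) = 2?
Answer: 1475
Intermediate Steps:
H(k) = 2 + 4*k (H(k) = k + (k*3 + 2) = k + (3*k + 2) = k + (2 + 3*k) = 2 + 4*k)
1489 - H(-1*(-3)) = 1489 - (2 + 4*(-1*(-3))) = 1489 - (2 + 4*3) = 1489 - (2 + 12) = 1489 - 1*14 = 1489 - 14 = 1475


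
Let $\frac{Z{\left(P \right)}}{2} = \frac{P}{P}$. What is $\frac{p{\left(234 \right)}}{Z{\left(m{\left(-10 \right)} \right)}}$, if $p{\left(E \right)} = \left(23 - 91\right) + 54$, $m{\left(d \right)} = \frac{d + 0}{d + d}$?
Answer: $-7$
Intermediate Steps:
$m{\left(d \right)} = \frac{1}{2}$ ($m{\left(d \right)} = \frac{d}{2 d} = d \frac{1}{2 d} = \frac{1}{2}$)
$Z{\left(P \right)} = 2$ ($Z{\left(P \right)} = 2 \frac{P}{P} = 2 \cdot 1 = 2$)
$p{\left(E \right)} = -14$ ($p{\left(E \right)} = -68 + 54 = -14$)
$\frac{p{\left(234 \right)}}{Z{\left(m{\left(-10 \right)} \right)}} = - \frac{14}{2} = \left(-14\right) \frac{1}{2} = -7$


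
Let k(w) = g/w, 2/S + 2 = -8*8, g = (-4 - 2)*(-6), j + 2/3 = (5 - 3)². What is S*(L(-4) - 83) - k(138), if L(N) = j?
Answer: 4903/2277 ≈ 2.1533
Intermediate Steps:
j = 10/3 (j = -⅔ + (5 - 3)² = -⅔ + 2² = -⅔ + 4 = 10/3 ≈ 3.3333)
L(N) = 10/3
g = 36 (g = -6*(-6) = 36)
S = -1/33 (S = 2/(-2 - 8*8) = 2/(-2 - 64) = 2/(-66) = 2*(-1/66) = -1/33 ≈ -0.030303)
k(w) = 36/w
S*(L(-4) - 83) - k(138) = -(10/3 - 83)/33 - 36/138 = -1/33*(-239/3) - 36/138 = 239/99 - 1*6/23 = 239/99 - 6/23 = 4903/2277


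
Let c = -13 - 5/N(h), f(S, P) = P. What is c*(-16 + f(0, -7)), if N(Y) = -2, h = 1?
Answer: 483/2 ≈ 241.50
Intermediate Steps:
c = -21/2 (c = -13 - 5/(-2) = -13 - 5*(-½) = -13 + 5/2 = -21/2 ≈ -10.500)
c*(-16 + f(0, -7)) = -21*(-16 - 7)/2 = -21/2*(-23) = 483/2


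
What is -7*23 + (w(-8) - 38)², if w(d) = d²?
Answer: 515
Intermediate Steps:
-7*23 + (w(-8) - 38)² = -7*23 + ((-8)² - 38)² = -161 + (64 - 38)² = -161 + 26² = -161 + 676 = 515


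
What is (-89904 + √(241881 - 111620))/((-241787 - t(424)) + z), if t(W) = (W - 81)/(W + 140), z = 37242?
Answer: 50705856/115363723 - 564*√130261/115363723 ≈ 0.43777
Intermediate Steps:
t(W) = (-81 + W)/(140 + W)
(-89904 + √(241881 - 111620))/((-241787 - t(424)) + z) = (-89904 + √(241881 - 111620))/((-241787 - (-81 + 424)/(140 + 424)) + 37242) = (-89904 + √130261)/((-241787 - 343/564) + 37242) = (-89904 + √130261)/(-136368211/564 + 37242) = (-89904 + √130261)/(-115363723/564) = (-89904 + √130261)*(-564/115363723) = 50705856/115363723 - 564*√130261/115363723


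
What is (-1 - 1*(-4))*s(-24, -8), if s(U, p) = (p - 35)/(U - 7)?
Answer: 129/31 ≈ 4.1613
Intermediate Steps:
s(U, p) = (-35 + p)/(-7 + U)
(-1 - 1*(-4))*s(-24, -8) = (-1 - 1*(-4))*((-35 - 8)/(-7 - 24)) = (-1 + 4)*(-43/(-31)) = 3*(-1/31*(-43)) = 3*(43/31) = 129/31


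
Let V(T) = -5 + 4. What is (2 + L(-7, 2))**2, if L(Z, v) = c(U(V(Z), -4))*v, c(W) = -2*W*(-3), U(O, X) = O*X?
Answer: 2500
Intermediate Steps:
V(T) = -1
c(W) = 6*W
L(Z, v) = 24*v (L(Z, v) = (6*(-1*(-4)))*v = (6*4)*v = 24*v)
(2 + L(-7, 2))**2 = (2 + 24*2)**2 = (2 + 48)**2 = 50**2 = 2500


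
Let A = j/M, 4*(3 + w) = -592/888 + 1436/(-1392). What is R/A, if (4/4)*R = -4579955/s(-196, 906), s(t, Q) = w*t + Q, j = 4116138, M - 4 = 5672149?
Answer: -1506735918600670/376538130033 ≈ -4001.6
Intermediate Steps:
M = 5672153 (M = 4 + 5672149 = 5672153)
w = -1589/464 (w = -3 + (-592/888 + 1436/(-1392))/4 = -3 + (-592*1/888 + 1436*(-1/1392))/4 = -3 + (-2/3 - 359/348)/4 = -3 + (1/4)*(-197/116) = -3 - 197/464 = -1589/464 ≈ -3.4246)
s(t, Q) = Q - 1589*t/464 (s(t, Q) = -1589*t/464 + Q = Q - 1589*t/464)
R = -531274780/182957 (R = -4579955/(906 - 1589/464*(-196)) = -4579955/(906 + 77861/116) = -4579955/182957/116 = -4579955*116/182957 = -531274780/182957 ≈ -2903.8)
A = 4116138/5672153 ≈ 0.72567
R/A = -531274780/(182957*4116138/5672153) = -531274780/182957*5672153/4116138 = -1506735918600670/376538130033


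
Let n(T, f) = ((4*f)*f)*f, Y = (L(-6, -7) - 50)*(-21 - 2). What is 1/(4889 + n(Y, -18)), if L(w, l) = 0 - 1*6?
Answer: -1/18439 ≈ -5.4233e-5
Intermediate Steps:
L(w, l) = -6 (L(w, l) = 0 - 6 = -6)
Y = 1288 (Y = (-6 - 50)*(-21 - 2) = -56*(-23) = 1288)
n(T, f) = 4*f³ (n(T, f) = (4*f²)*f = 4*f³)
1/(4889 + n(Y, -18)) = 1/(4889 + 4*(-18)³) = 1/(4889 + 4*(-5832)) = 1/(4889 - 23328) = 1/(-18439) = -1/18439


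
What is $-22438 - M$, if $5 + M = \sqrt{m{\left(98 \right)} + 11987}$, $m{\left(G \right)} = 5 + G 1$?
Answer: $-22433 - \sqrt{12090} \approx -22543.0$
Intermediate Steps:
$m{\left(G \right)} = 5 + G$
$M = -5 + \sqrt{12090}$ ($M = -5 + \sqrt{\left(5 + 98\right) + 11987} = -5 + \sqrt{103 + 11987} = -5 + \sqrt{12090} \approx 104.95$)
$-22438 - M = -22438 - \left(-5 + \sqrt{12090}\right) = -22438 + \left(5 - \sqrt{12090}\right) = -22433 - \sqrt{12090}$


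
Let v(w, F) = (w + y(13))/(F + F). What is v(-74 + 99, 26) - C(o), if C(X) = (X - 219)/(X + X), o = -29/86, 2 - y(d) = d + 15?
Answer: -490467/1508 ≈ -325.24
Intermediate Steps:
y(d) = -13 - d (y(d) = 2 - (d + 15) = 2 - (15 + d) = 2 + (-15 - d) = -13 - d)
v(w, F) = (-26 + w)/(2*F) (v(w, F) = (w + (-13 - 1*13))/(F + F) = (w + (-13 - 13))/((2*F)) = (w - 26)*(1/(2*F)) = (-26 + w)*(1/(2*F)) = (-26 + w)/(2*F))
o = -29/86 (o = -29*1/86 = -29/86 ≈ -0.33721)
C(X) = (-219 + X)/(2*X) (C(X) = (-219 + X)/((2*X)) = (-219 + X)*(1/(2*X)) = (-219 + X)/(2*X))
v(-74 + 99, 26) - C(o) = (½)*(-26 + (-74 + 99))/26 - (-219 - 29/86)/(2*(-29/86)) = (½)*(1/26)*(-26 + 25) - (-86)*(-18863)/(2*29*86) = (½)*(1/26)*(-1) - 1*18863/58 = -1/52 - 18863/58 = -490467/1508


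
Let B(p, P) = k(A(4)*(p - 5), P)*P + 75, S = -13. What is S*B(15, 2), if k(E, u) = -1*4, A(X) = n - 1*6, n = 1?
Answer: -871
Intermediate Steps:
A(X) = -5 (A(X) = 1 - 1*6 = 1 - 6 = -5)
k(E, u) = -4
B(p, P) = 75 - 4*P (B(p, P) = -4*P + 75 = 75 - 4*P)
S*B(15, 2) = -13*(75 - 4*2) = -13*(75 - 8) = -13*67 = -871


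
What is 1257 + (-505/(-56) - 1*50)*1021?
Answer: -2272803/56 ≈ -40586.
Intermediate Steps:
1257 + (-505/(-56) - 1*50)*1021 = 1257 + (-505*(-1/56) - 50)*1021 = 1257 + (505/56 - 50)*1021 = 1257 - 2295/56*1021 = 1257 - 2343195/56 = -2272803/56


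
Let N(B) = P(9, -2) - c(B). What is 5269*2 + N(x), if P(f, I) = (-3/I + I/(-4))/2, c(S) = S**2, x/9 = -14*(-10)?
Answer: -1577061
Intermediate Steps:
x = 1260 (x = 9*(-14*(-10)) = 9*140 = 1260)
P(f, I) = -3/(2*I) - I/8 (P(f, I) = (-3/I + I*(-1/4))*(1/2) = (-3/I - I/4)*(1/2) = -3/(2*I) - I/8)
N(B) = 1 - B**2 (N(B) = (1/8)*(-12 - 1*(-2)**2)/(-2) - B**2 = (1/8)*(-1/2)*(-12 - 1*4) - B**2 = (1/8)*(-1/2)*(-12 - 4) - B**2 = (1/8)*(-1/2)*(-16) - B**2 = 1 - B**2)
5269*2 + N(x) = 5269*2 + (1 - 1*1260**2) = 10538 + (1 - 1*1587600) = 10538 + (1 - 1587600) = 10538 - 1587599 = -1577061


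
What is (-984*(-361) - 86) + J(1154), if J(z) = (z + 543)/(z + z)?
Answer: 819660201/2308 ≈ 3.5514e+5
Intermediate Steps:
J(z) = (543 + z)/(2*z) (J(z) = (543 + z)/((2*z)) = (543 + z)*(1/(2*z)) = (543 + z)/(2*z))
(-984*(-361) - 86) + J(1154) = (-984*(-361) - 86) + (½)*(543 + 1154)/1154 = (355224 - 86) + (½)*(1/1154)*1697 = 355138 + 1697/2308 = 819660201/2308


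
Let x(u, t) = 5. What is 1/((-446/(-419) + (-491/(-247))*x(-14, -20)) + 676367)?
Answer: 103493/70000388738 ≈ 1.4785e-6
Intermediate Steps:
1/((-446/(-419) + (-491/(-247))*x(-14, -20)) + 676367) = 1/((-446/(-419) - 491/(-247)*5) + 676367) = 1/((-446*(-1/419) - 491*(-1/247)*5) + 676367) = 1/((446/419 + (491/247)*5) + 676367) = 1/((446/419 + 2455/247) + 676367) = 1/(1138807/103493 + 676367) = 1/(70000388738/103493) = 103493/70000388738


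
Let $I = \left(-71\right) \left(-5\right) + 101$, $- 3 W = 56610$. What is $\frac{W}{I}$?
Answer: $- \frac{3145}{76} \approx -41.382$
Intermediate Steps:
$W = -18870$ ($W = \left(- \frac{1}{3}\right) 56610 = -18870$)
$I = 456$ ($I = 355 + 101 = 456$)
$\frac{W}{I} = - \frac{18870}{456} = \left(-18870\right) \frac{1}{456} = - \frac{3145}{76}$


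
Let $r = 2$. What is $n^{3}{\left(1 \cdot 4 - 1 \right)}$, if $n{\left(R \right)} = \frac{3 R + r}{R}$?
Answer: $\frac{1331}{27} \approx 49.296$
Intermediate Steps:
$n{\left(R \right)} = \frac{2 + 3 R}{R}$ ($n{\left(R \right)} = \frac{3 R + 2}{R} = \frac{2 + 3 R}{R}$)
$n^{3}{\left(1 \cdot 4 - 1 \right)} = \left(3 + \frac{2}{1 \cdot 4 - 1}\right)^{3} = \left(3 + \frac{2}{4 - 1}\right)^{3} = \left(3 + \frac{2}{3}\right)^{3} = \left(\frac{11}{3}\right)^{3} = \frac{1331}{27}$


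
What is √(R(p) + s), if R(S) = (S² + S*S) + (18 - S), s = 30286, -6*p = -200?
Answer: 2*√73109/3 ≈ 180.26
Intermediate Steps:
p = 100/3 (p = -⅙*(-200) = 100/3 ≈ 33.333)
R(S) = 18 - S + 2*S² (R(S) = (S² + S²) + (18 - S) = 2*S² + (18 - S) = 18 - S + 2*S²)
√(R(p) + s) = √((18 - 1*100/3 + 2*(100/3)²) + 30286) = √((18 - 100/3 + 2*(10000/9)) + 30286) = √((18 - 100/3 + 20000/9) + 30286) = √(19862/9 + 30286) = √(292436/9) = 2*√73109/3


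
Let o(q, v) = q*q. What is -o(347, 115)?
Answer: -120409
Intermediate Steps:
o(q, v) = q²
-o(347, 115) = -1*347² = -1*120409 = -120409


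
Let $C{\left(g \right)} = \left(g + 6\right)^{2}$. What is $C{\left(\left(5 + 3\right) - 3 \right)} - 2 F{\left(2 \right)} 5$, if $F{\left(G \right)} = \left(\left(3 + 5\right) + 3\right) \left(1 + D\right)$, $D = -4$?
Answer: $451$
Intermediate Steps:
$F{\left(G \right)} = -33$ ($F{\left(G \right)} = \left(\left(3 + 5\right) + 3\right) \left(1 - 4\right) = \left(8 + 3\right) \left(-3\right) = 11 \left(-3\right) = -33$)
$C{\left(g \right)} = \left(6 + g\right)^{2}$
$C{\left(\left(5 + 3\right) - 3 \right)} - 2 F{\left(2 \right)} 5 = \left(6 + \left(\left(5 + 3\right) - 3\right)\right)^{2} - 2 \left(\left(-33\right) 5\right) = \left(6 + \left(8 - 3\right)\right)^{2} - -330 = \left(6 + 5\right)^{2} + 330 = 11^{2} + 330 = 121 + 330 = 451$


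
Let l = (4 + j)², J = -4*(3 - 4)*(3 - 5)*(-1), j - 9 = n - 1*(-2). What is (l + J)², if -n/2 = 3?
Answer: 7921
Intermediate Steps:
n = -6 (n = -2*3 = -6)
j = 5 (j = 9 + (-6 - 1*(-2)) = 9 + (-6 + 2) = 9 - 4 = 5)
J = 8 (J = -(-4)*(-2)*(-1) = -4*2*(-1) = -8*(-1) = 8)
l = 81 (l = (4 + 5)² = 9² = 81)
(l + J)² = (81 + 8)² = 89² = 7921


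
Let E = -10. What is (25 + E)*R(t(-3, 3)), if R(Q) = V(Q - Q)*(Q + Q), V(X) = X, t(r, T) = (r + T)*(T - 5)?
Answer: 0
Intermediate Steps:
t(r, T) = (-5 + T)*(T + r) (t(r, T) = (T + r)*(-5 + T) = (-5 + T)*(T + r))
R(Q) = 0 (R(Q) = (Q - Q)*(Q + Q) = 0*(2*Q) = 0)
(25 + E)*R(t(-3, 3)) = (25 - 10)*0 = 15*0 = 0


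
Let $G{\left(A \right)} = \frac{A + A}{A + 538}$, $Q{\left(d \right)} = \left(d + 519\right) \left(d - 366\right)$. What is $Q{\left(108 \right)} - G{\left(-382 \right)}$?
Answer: $- \frac{6308683}{39} \approx -1.6176 \cdot 10^{5}$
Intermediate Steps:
$Q{\left(d \right)} = \left(-366 + d\right) \left(519 + d\right)$ ($Q{\left(d \right)} = \left(519 + d\right) \left(-366 + d\right) = \left(-366 + d\right) \left(519 + d\right)$)
$G{\left(A \right)} = \frac{2 A}{538 + A}$
$Q{\left(108 \right)} - G{\left(-382 \right)} = \left(-189954 + 108^{2} + 153 \cdot 108\right) - 2 \left(-382\right) \frac{1}{538 - 382} = \left(-189954 + 11664 + 16524\right) - 2 \left(-382\right) \frac{1}{156} = -161766 - 2 \left(-382\right) \frac{1}{156} = -161766 - - \frac{191}{39} = -161766 + \frac{191}{39} = - \frac{6308683}{39}$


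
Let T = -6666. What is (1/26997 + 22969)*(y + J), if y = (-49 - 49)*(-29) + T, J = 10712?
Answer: 1423736039824/8999 ≈ 1.5821e+8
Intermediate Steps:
y = -3824 (y = (-49 - 49)*(-29) - 6666 = -98*(-29) - 6666 = 2842 - 6666 = -3824)
(1/26997 + 22969)*(y + J) = (1/26997 + 22969)*(-3824 + 10712) = (1/26997 + 22969)*6888 = (620094094/26997)*6888 = 1423736039824/8999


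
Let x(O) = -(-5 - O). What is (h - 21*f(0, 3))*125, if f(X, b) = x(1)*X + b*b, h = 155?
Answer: -4250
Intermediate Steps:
x(O) = 5 + O
f(X, b) = b² + 6*X (f(X, b) = (5 + 1)*X + b*b = 6*X + b² = b² + 6*X)
(h - 21*f(0, 3))*125 = (155 - 21*(3² + 6*0))*125 = (155 - 21*(9 + 0))*125 = (155 - 21*9)*125 = (155 - 189)*125 = -34*125 = -4250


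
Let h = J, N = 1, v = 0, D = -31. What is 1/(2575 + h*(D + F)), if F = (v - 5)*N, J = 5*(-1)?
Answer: 1/2755 ≈ 0.00036298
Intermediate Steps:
J = -5
h = -5
F = -5 (F = (0 - 5)*1 = -5*1 = -5)
1/(2575 + h*(D + F)) = 1/(2575 - 5*(-31 - 5)) = 1/(2575 - 5*(-36)) = 1/(2575 + 180) = 1/2755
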